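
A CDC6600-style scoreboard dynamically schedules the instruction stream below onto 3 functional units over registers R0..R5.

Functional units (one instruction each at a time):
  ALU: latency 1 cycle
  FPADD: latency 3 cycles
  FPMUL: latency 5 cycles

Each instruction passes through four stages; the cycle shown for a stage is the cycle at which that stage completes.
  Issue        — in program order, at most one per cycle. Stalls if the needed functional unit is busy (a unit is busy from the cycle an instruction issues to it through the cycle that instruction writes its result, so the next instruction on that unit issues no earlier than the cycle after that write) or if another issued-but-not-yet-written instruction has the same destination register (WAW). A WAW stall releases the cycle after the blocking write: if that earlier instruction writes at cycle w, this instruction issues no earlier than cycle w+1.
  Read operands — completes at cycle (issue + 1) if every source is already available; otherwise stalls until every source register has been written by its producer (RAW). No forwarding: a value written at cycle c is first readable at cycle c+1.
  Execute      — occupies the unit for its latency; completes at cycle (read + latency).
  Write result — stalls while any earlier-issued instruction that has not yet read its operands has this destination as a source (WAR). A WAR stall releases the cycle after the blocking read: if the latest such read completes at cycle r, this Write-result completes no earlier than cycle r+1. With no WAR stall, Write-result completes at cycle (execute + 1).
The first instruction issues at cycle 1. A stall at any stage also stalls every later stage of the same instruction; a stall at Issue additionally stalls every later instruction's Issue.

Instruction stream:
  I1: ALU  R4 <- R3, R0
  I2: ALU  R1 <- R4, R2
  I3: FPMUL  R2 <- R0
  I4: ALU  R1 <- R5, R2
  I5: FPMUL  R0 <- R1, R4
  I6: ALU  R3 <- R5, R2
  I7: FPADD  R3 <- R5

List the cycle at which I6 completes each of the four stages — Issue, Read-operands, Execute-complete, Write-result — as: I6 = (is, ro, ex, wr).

I1  is:1  ro:2  ex:3  wr:4
I2  is:5  ro:6  ex:7  wr:8  — struct: ALU busy until I1 writes@4
I3  is:6  ro:7  ex:12  wr:13
I4  is:9  ro:14  ex:15  wr:16  — struct: ALU busy until I2 writes@8, RAW R2: wait I3 write@13
I5  is:14  ro:17  ex:22  wr:23  — struct: FPMUL busy until I3 writes@13, RAW R1: wait I4 write@16
I6  is:17  ro:18  ex:19  wr:20  — struct: ALU busy until I4 writes@16
I7  is:21  ro:22  ex:25  wr:26  — WAW R3: wait I6 write@20

I6 = (17, 18, 19, 20)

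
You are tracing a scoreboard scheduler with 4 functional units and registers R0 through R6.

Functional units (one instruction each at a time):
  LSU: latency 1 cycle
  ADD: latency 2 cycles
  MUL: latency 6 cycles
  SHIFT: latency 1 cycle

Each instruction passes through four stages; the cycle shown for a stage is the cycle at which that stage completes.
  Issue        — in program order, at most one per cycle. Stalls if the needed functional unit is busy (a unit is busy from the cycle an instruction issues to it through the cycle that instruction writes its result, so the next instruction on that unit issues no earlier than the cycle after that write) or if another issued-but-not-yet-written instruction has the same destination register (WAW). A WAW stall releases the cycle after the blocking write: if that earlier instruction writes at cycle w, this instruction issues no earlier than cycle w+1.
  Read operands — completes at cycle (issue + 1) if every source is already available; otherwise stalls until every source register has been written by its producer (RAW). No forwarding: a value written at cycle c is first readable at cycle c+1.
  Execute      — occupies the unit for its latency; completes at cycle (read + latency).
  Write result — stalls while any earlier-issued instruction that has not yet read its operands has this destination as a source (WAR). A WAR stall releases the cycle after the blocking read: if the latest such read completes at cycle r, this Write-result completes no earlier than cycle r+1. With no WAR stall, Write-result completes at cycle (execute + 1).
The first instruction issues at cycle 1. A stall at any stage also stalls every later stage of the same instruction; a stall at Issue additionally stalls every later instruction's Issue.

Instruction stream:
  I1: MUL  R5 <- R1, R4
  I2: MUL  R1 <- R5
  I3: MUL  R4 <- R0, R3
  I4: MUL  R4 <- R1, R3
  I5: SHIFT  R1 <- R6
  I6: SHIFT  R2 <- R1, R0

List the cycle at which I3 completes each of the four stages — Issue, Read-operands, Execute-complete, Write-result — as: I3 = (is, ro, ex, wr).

[I1] 1/2/8/9
[I2] 10/11/17/18  (struct: MUL busy until I1 writes@9)
[I3] 19/20/26/27  (struct: MUL busy until I2 writes@18)
[I4] 28/29/35/36  (struct: MUL busy until I3 writes@27)
[I5] 29/30/31/32
[I6] 33/34/35/36  (struct: SHIFT busy until I5 writes@32)

I3 = (19, 20, 26, 27)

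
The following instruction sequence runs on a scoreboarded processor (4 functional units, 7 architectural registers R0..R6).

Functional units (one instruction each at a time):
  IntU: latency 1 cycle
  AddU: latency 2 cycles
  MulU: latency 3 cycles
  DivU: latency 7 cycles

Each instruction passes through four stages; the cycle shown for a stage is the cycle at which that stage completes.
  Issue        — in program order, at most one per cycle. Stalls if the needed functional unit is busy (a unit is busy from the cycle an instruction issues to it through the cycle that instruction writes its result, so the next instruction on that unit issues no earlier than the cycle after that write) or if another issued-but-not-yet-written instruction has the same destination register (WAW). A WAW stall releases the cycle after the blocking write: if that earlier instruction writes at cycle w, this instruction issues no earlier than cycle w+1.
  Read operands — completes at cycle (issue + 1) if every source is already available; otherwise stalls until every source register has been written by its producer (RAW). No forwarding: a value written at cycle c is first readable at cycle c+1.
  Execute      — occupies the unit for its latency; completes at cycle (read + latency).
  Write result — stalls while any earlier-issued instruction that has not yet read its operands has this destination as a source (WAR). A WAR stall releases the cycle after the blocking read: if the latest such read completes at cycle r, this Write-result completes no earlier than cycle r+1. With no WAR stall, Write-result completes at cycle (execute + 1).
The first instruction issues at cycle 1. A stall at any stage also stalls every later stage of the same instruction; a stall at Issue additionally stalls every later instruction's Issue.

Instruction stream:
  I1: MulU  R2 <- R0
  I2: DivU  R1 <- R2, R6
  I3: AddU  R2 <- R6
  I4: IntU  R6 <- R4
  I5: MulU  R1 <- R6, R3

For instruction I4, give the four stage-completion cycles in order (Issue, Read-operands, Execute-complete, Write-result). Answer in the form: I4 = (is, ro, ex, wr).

I4 = (8, 9, 10, 11)

1) issue 1, read 2, done 5, write 6
2) issue 2, read 7, done 14, write 15  <RAW R2: wait I1 write@6>
3) issue 7, read 8, done 10, write 11  <WAW R2: wait I1 write@6>
4) issue 8, read 9, done 10, write 11
5) issue 16, read 17, done 20, write 21  <WAW R1: wait I2 write@15>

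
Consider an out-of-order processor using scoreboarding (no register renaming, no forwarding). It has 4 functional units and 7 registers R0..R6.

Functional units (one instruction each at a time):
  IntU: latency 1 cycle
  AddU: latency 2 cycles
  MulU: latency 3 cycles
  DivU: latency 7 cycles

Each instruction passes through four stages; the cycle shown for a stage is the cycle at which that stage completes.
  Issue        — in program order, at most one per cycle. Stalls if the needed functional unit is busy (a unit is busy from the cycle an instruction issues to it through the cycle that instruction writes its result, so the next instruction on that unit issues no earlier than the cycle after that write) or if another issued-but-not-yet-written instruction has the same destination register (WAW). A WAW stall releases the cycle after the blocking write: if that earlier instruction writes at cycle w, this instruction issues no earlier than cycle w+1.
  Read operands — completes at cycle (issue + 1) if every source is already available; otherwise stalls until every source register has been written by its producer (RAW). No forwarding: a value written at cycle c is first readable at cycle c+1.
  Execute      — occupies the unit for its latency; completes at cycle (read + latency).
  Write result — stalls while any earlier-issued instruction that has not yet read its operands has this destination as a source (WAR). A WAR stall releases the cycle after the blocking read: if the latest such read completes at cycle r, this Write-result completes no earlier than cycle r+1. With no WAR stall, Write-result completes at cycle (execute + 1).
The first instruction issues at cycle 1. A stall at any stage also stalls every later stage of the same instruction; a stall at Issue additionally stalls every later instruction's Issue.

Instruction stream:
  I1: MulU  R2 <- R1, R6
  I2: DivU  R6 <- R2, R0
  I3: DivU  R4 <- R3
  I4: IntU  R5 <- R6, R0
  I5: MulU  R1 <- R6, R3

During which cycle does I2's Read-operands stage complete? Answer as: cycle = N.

c1: issue I1 (MulU)
c2: I1 read-ops | issue I2 (DivU)
c5: I1 finished on MulU
c6: I1→R2
c7: I2 read-ops
c14: I2 finished on DivU
c15: I2→R6
c16: issue I3 (DivU)
c17: I3 read-ops | issue I4 (IntU)
c18: I4 read-ops | issue I5 (MulU)
c19: I4 finished on IntU | I5 read-ops
c20: I4→R5
c22: I5 finished on MulU
c23: I5→R1
c24: I3 finished on DivU
c25: I3→R4

cycle = 7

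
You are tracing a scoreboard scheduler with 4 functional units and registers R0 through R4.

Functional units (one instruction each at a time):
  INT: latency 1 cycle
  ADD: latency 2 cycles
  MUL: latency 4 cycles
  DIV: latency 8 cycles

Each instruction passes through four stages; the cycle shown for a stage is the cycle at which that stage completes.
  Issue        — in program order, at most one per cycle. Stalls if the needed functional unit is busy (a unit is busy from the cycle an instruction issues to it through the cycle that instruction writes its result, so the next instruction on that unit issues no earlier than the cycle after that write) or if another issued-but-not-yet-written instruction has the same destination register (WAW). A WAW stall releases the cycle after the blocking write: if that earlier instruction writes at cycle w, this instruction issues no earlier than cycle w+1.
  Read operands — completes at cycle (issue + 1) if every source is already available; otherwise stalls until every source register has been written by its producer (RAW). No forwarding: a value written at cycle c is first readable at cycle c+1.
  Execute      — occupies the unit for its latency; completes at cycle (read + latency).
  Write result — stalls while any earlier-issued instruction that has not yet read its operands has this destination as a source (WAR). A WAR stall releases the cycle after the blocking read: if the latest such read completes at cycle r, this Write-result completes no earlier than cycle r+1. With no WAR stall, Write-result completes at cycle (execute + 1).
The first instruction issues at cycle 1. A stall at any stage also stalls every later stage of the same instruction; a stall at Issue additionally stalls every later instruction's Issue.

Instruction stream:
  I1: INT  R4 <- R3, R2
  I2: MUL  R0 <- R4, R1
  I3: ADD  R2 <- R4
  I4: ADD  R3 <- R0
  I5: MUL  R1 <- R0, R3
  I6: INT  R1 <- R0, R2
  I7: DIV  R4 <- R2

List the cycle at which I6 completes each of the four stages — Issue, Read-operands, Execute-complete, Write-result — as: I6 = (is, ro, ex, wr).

I6 = (21, 22, 23, 24)

  I1 | 1 | 2 | 3 | 4
  I2 | 2 | 5 | 9 | 10   RAW R4: wait I1 write@4
  I3 | 3 | 5 | 7 | 8   RAW R4: wait I1 write@4
  I4 | 9 | 11 | 13 | 14   struct: ADD busy until I3 writes@8 · RAW R0: wait I2 write@10
  I5 | 11 | 15 | 19 | 20   struct: MUL busy until I2 writes@10 · RAW R3: wait I4 write@14
  I6 | 21 | 22 | 23 | 24   WAW R1: wait I5 write@20
  I7 | 22 | 23 | 31 | 32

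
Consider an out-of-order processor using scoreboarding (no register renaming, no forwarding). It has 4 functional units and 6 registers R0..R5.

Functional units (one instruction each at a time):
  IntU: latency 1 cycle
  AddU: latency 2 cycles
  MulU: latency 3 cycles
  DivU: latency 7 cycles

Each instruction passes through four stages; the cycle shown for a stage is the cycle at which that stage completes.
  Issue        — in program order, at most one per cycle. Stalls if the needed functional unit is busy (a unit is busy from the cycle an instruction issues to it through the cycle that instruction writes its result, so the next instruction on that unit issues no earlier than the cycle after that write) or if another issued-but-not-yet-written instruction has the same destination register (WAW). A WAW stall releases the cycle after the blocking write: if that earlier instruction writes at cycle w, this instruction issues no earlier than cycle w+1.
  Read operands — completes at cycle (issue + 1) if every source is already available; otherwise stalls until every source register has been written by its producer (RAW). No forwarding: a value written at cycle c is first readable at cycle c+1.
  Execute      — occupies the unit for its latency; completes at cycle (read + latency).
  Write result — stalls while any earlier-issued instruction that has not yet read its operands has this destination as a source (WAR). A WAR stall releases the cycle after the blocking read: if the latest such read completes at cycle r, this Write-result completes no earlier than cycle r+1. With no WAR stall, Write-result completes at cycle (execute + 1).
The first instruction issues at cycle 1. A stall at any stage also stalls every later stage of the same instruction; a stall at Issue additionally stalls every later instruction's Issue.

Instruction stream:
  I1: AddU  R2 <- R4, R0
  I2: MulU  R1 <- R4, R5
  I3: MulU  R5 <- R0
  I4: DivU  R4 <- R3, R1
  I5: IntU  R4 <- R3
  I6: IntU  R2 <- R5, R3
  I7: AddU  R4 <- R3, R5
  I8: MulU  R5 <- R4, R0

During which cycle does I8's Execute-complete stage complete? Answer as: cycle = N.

I1 -> (1, 2, 4, 5)
I2 -> (2, 3, 6, 7)
I3 -> (8, 9, 12, 13)  // struct: MulU busy until I2 writes@7
I4 -> (9, 10, 17, 18)
I5 -> (19, 20, 21, 22)  // WAW R4: wait I4 write@18
I6 -> (23, 24, 25, 26)  // struct: IntU busy until I5 writes@22
I7 -> (24, 25, 27, 28)
I8 -> (25, 29, 32, 33)  // RAW R4: wait I7 write@28

cycle = 32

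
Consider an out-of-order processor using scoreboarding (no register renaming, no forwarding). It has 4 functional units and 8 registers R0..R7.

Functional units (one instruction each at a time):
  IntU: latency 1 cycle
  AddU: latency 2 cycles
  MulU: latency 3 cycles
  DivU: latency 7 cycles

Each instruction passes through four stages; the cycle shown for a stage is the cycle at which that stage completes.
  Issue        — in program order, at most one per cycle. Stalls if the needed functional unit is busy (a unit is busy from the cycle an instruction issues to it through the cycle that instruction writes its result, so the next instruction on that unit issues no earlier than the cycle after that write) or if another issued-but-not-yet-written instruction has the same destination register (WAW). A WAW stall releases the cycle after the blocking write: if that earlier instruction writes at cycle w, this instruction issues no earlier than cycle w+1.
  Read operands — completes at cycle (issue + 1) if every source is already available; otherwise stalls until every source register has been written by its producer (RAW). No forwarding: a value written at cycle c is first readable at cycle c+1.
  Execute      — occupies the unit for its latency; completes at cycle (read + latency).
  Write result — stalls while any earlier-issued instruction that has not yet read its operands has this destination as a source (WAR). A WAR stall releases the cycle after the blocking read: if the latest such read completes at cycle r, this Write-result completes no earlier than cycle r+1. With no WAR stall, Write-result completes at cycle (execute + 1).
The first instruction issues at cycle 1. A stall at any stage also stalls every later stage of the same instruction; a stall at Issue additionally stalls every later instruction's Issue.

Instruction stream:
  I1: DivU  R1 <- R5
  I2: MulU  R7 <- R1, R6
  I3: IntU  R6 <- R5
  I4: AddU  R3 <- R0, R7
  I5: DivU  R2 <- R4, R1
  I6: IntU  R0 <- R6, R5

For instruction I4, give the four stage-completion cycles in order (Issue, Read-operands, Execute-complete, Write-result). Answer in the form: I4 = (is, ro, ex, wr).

[1] I1 issues→DivU
[2] I1 reads | I2 issues→MulU
[3] I3 issues→IntU
[4] I3 reads | I4 issues→AddU
[5] I3 exec-done
[9] I1 exec-done
[10] I1 writes R1
[11] I2 reads | I5 issues→DivU
[12] I3 writes R6 | I5 reads
[13] I6 issues→IntU
[14] I2 exec-done | I6 reads
[15] I2 writes R7 | I6 exec-done
[16] I4 reads
[17] I6 writes R0
[18] I4 exec-done
[19] I4 writes R3 | I5 exec-done
[20] I5 writes R2

I4 = (4, 16, 18, 19)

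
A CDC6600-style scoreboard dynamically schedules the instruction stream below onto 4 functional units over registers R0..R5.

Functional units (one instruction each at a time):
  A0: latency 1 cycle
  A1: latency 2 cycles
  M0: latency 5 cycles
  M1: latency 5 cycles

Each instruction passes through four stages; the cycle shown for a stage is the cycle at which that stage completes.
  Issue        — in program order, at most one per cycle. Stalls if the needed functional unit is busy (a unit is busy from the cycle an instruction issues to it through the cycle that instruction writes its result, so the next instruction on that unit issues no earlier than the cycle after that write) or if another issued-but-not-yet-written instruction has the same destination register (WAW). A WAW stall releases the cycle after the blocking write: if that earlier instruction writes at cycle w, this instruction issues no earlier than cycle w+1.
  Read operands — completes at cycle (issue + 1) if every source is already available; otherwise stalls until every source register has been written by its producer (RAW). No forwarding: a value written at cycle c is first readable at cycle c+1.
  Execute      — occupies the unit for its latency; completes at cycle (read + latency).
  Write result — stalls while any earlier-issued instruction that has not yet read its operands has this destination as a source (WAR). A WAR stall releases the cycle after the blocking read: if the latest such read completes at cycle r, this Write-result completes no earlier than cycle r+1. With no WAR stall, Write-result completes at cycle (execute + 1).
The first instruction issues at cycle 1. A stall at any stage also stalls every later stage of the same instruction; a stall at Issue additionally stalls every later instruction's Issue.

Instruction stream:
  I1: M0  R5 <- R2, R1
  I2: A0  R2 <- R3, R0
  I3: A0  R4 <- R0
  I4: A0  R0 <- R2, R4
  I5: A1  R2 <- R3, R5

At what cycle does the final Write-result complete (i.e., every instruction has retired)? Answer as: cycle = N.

cycle = 15

t=1  issue I1 (M0)
t=2  I1 read-ops | issue I2 (A0)
t=3  I2 read-ops
t=4  I2 finished on A0
t=5  I2→R2
t=6  issue I3 (A0)
t=7  I1 finished on M0 | I3 read-ops
t=8  I1→R5 | I3 finished on A0
t=9  I3→R4
t=10  issue I4 (A0)
t=11  I4 read-ops | issue I5 (A1)
t=12  I4 finished on A0 | I5 read-ops
t=13  I4→R0
t=14  I5 finished on A1
t=15  I5→R2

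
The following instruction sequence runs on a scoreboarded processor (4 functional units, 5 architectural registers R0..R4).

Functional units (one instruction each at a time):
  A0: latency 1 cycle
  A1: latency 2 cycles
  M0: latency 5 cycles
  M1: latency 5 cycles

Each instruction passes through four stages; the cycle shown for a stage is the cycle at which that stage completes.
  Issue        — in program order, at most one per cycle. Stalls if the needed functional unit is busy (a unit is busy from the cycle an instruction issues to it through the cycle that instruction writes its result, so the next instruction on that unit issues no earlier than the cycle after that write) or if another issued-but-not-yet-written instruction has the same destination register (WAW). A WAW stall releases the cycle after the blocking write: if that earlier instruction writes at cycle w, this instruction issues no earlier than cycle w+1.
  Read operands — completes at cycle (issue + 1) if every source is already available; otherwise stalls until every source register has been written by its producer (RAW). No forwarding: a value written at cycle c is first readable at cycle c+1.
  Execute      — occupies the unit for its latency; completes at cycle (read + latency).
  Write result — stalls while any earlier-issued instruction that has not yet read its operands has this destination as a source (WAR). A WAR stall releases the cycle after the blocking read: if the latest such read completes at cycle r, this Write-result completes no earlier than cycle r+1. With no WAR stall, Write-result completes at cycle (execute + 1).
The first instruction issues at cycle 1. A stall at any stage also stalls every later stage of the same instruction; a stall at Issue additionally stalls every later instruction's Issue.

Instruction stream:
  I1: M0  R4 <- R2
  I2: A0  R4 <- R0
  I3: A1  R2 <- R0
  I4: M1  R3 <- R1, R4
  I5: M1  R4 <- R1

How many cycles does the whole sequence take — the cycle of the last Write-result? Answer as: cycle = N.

cycle = 27

1) issue 1, read 2, done 7, write 8
2) issue 9, read 10, done 11, write 12  <WAW R4: wait I1 write@8>
3) issue 10, read 11, done 13, write 14
4) issue 11, read 13, done 18, write 19  <RAW R4: wait I2 write@12>
5) issue 20, read 21, done 26, write 27  <struct: M1 busy until I4 writes@19>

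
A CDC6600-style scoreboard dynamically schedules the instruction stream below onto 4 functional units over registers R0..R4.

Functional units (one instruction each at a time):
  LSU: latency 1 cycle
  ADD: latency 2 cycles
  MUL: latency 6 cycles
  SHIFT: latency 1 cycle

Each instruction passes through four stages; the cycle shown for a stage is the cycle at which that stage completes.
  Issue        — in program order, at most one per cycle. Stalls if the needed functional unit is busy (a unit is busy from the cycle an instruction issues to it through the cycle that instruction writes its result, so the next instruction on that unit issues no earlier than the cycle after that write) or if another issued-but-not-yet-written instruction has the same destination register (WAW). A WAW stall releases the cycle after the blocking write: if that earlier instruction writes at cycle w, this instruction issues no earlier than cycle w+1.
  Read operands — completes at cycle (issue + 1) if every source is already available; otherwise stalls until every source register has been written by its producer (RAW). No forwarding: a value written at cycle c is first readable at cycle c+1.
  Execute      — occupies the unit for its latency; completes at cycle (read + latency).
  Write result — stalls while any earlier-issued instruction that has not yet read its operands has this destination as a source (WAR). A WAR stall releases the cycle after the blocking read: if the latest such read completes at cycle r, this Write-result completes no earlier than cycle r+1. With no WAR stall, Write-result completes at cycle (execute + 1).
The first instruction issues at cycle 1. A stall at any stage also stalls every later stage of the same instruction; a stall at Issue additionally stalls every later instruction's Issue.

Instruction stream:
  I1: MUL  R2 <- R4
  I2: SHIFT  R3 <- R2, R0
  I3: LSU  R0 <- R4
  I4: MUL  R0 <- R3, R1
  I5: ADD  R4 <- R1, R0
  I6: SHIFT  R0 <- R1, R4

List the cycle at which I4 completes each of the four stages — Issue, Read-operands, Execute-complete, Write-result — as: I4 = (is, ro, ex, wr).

I4 = (12, 13, 19, 20)

t=1  I1 dispatched to MUL
t=2  I1 operands ready · I2 dispatched to SHIFT
t=3  I3 dispatched to LSU
t=4  I3 operands ready
t=5  I3 complete
t=8  I1 complete
t=9  R2←I1
t=10  I2 operands ready
t=11  I2 complete · R0←I3
t=12  R3←I2 · I4 dispatched to MUL
t=13  I4 operands ready · I5 dispatched to ADD
t=19  I4 complete
t=20  R0←I4
t=21  I5 operands ready · I6 dispatched to SHIFT
t=23  I5 complete
t=24  R4←I5
t=25  I6 operands ready
t=26  I6 complete
t=27  R0←I6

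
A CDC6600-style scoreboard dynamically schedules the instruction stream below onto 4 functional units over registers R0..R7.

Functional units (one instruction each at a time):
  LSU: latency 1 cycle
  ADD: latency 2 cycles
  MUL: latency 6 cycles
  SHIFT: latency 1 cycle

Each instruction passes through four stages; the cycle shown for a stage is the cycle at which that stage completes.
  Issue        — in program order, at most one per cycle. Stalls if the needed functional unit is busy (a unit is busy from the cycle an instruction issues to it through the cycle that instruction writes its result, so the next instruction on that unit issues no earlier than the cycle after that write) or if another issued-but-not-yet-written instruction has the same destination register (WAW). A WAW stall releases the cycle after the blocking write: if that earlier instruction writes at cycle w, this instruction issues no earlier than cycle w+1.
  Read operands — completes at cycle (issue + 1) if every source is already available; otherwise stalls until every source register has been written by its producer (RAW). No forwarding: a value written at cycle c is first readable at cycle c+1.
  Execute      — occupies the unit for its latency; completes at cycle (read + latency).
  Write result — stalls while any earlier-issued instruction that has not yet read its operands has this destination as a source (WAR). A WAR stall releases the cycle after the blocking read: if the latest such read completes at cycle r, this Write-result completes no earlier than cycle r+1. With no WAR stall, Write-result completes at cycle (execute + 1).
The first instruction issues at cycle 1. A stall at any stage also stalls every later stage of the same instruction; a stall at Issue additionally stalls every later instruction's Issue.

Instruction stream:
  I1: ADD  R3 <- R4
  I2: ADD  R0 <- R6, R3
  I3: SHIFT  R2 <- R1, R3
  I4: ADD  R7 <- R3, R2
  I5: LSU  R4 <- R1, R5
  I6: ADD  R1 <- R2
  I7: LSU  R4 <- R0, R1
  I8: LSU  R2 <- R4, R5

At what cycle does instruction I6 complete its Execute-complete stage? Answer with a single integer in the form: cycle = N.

t=1  I1→ADD
t=2  I1 RO
t=4  I1 EX
t=5  I1 WR R3
t=6  I2→ADD
t=7  I2 RO, I3→SHIFT
t=8  I3 RO
t=9  I2 EX, I3 EX
t=10  I2 WR R0, I3 WR R2
t=11  I4→ADD
t=12  I4 RO, I5→LSU
t=13  I5 RO
t=14  I4 EX, I5 EX
t=15  I4 WR R7, I5 WR R4
t=16  I6→ADD
t=17  I6 RO, I7→LSU
t=19  I6 EX
t=20  I6 WR R1
t=21  I7 RO
t=22  I7 EX
t=23  I7 WR R4
t=24  I8→LSU
t=25  I8 RO
t=26  I8 EX
t=27  I8 WR R2

cycle = 19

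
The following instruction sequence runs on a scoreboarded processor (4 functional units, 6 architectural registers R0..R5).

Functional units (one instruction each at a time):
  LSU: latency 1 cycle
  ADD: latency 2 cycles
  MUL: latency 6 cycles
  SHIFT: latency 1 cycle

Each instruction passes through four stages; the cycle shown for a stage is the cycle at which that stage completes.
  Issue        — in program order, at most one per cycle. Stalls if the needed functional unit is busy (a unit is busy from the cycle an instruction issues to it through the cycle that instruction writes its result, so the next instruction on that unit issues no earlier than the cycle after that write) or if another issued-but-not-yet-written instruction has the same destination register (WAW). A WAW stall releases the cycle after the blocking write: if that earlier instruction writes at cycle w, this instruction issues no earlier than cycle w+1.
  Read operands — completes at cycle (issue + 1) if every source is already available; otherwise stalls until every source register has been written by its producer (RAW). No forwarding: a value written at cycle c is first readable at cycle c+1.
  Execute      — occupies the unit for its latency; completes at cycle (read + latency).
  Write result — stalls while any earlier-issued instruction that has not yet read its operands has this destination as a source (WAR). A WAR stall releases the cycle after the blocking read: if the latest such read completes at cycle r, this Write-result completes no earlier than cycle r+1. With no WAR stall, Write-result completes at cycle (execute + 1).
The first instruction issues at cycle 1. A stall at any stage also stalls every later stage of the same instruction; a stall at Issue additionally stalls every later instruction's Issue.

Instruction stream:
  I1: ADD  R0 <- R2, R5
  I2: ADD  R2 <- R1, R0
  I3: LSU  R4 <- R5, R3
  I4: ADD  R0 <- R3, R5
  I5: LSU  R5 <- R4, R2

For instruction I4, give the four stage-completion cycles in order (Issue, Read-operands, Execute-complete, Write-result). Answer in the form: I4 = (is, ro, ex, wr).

[1] I1→ADD
[2] I1 RO
[4] I1 EX
[5] I1 WR R0
[6] I2→ADD
[7] I2 RO | I3→LSU
[8] I3 RO
[9] I2 EX | I3 EX
[10] I2 WR R2 | I3 WR R4
[11] I4→ADD
[12] I4 RO | I5→LSU
[13] I5 RO
[14] I4 EX | I5 EX
[15] I4 WR R0 | I5 WR R5

I4 = (11, 12, 14, 15)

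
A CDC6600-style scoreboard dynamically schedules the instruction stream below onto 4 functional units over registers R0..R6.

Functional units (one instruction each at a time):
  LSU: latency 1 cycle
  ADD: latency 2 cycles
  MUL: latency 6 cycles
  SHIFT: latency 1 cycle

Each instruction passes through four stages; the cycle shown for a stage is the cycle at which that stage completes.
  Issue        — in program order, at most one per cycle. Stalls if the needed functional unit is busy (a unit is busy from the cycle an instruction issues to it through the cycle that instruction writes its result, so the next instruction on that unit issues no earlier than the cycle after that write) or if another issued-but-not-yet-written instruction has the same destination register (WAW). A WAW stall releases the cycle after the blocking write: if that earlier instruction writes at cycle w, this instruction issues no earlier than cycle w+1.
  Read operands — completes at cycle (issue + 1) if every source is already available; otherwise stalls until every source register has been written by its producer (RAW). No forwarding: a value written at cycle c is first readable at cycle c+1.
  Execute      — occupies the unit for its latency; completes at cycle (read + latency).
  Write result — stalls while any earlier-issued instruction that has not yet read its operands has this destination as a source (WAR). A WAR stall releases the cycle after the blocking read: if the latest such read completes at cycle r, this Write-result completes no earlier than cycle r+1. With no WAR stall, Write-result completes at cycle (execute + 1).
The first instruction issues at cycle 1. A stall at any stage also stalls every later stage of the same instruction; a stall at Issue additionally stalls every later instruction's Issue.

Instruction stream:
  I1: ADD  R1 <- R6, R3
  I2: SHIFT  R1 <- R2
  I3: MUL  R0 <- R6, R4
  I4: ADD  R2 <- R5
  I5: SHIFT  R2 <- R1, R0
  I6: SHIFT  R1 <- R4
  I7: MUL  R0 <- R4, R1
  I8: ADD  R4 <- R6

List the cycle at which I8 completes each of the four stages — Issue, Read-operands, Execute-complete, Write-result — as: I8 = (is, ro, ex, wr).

cycle 1: issue I1 (ADD)
cycle 2: I1 read-ops
cycle 4: I1 finished on ADD
cycle 5: I1→R1
cycle 6: issue I2 (SHIFT)
cycle 7: I2 read-ops, issue I3 (MUL)
cycle 8: I2 finished on SHIFT, I3 read-ops, issue I4 (ADD)
cycle 9: I2→R1, I4 read-ops
cycle 11: I4 finished on ADD
cycle 12: I4→R2
cycle 13: issue I5 (SHIFT)
cycle 14: I3 finished on MUL
cycle 15: I3→R0
cycle 16: I5 read-ops
cycle 17: I5 finished on SHIFT
cycle 18: I5→R2
cycle 19: issue I6 (SHIFT)
cycle 20: I6 read-ops, issue I7 (MUL)
cycle 21: I6 finished on SHIFT, issue I8 (ADD)
cycle 22: I6→R1, I8 read-ops
cycle 23: I7 read-ops
cycle 24: I8 finished on ADD
cycle 25: I8→R4
cycle 29: I7 finished on MUL
cycle 30: I7→R0

I8 = (21, 22, 24, 25)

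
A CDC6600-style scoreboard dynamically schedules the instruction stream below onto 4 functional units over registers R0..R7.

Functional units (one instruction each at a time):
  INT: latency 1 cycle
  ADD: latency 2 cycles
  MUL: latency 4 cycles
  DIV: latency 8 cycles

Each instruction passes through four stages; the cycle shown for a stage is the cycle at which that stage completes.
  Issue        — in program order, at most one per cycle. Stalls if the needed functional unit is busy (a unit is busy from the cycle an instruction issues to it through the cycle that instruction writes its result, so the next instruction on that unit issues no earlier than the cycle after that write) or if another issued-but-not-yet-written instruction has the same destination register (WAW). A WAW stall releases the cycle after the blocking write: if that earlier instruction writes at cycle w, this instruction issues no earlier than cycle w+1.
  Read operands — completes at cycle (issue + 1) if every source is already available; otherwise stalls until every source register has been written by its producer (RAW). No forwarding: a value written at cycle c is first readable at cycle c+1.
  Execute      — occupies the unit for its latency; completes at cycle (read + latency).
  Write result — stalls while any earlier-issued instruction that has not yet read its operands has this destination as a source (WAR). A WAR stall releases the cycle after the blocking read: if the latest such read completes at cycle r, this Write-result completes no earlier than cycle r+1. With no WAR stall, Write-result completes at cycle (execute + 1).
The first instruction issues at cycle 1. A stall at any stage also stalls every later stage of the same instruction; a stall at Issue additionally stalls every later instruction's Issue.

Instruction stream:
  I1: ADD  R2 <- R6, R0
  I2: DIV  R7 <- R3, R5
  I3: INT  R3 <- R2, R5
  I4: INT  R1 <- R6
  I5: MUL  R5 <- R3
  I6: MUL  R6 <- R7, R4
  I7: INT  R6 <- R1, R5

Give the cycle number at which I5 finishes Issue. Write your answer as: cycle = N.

t=1  I1 dispatched to ADD
t=2  I1 operands ready | I2 dispatched to DIV
t=3  I2 operands ready | I3 dispatched to INT
t=4  I1 complete
t=5  R2←I1
t=6  I3 operands ready
t=7  I3 complete
t=8  R3←I3
t=9  I4 dispatched to INT
t=10  I4 operands ready | I5 dispatched to MUL
t=11  I2 complete | I4 complete | I5 operands ready
t=12  R7←I2 | R1←I4
t=15  I5 complete
t=16  R5←I5
t=17  I6 dispatched to MUL
t=18  I6 operands ready
t=22  I6 complete
t=23  R6←I6
t=24  I7 dispatched to INT
t=25  I7 operands ready
t=26  I7 complete
t=27  R6←I7

cycle = 10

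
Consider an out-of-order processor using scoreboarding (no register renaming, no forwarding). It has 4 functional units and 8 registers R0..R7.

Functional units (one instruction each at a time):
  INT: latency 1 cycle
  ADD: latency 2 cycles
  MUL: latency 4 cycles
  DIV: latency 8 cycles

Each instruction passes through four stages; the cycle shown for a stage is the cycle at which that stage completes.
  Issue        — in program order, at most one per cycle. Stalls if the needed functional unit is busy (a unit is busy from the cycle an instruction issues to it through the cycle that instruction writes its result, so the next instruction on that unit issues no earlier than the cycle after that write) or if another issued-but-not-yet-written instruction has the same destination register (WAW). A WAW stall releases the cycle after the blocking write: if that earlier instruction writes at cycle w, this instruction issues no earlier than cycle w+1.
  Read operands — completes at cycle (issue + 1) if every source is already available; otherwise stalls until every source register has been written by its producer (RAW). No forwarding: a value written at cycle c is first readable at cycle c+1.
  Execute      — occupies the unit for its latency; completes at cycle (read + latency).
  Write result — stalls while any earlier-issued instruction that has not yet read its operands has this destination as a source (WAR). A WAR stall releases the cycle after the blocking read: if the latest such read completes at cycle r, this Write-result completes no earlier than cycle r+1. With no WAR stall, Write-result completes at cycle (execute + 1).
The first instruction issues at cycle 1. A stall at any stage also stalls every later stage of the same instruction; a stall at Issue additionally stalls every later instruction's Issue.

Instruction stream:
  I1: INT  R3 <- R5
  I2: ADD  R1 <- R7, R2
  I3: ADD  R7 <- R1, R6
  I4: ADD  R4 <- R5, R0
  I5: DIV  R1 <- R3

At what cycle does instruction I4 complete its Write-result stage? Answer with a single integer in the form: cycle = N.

cycle = 16

1) issue 1, read 2, done 3, write 4
2) issue 2, read 3, done 5, write 6
3) issue 7, read 8, done 10, write 11  <struct: ADD busy until I2 writes@6>
4) issue 12, read 13, done 15, write 16  <struct: ADD busy until I3 writes@11>
5) issue 13, read 14, done 22, write 23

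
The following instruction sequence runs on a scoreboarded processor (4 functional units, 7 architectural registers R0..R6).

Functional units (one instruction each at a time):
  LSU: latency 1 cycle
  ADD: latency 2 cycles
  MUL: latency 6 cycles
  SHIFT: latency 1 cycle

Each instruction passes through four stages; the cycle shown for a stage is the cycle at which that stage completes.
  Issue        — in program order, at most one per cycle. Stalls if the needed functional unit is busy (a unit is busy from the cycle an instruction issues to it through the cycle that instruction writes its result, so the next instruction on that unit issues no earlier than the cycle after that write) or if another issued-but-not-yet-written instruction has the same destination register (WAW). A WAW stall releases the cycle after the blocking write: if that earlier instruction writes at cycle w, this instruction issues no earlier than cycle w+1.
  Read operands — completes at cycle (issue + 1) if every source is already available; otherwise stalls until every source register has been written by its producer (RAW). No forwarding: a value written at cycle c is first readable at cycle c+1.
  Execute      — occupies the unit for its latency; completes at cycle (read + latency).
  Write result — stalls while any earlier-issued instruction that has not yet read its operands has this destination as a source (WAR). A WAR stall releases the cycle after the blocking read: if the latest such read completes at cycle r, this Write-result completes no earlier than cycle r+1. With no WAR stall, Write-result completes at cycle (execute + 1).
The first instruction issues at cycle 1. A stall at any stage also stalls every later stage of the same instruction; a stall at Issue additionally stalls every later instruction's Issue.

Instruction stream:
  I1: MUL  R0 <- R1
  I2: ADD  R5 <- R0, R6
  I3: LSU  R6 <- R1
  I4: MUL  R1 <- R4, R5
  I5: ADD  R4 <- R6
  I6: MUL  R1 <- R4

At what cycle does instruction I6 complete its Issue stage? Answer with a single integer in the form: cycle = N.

cycle 1: I1 issues→MUL
cycle 2: I1 reads · I2 issues→ADD
cycle 3: I3 issues→LSU
cycle 4: I3 reads
cycle 5: I3 exec-done
cycle 8: I1 exec-done
cycle 9: I1 writes R0
cycle 10: I2 reads · I4 issues→MUL
cycle 11: I3 writes R6
cycle 12: I2 exec-done
cycle 13: I2 writes R5
cycle 14: I4 reads · I5 issues→ADD
cycle 15: I5 reads
cycle 17: I5 exec-done
cycle 18: I5 writes R4
cycle 20: I4 exec-done
cycle 21: I4 writes R1
cycle 22: I6 issues→MUL
cycle 23: I6 reads
cycle 29: I6 exec-done
cycle 30: I6 writes R1

cycle = 22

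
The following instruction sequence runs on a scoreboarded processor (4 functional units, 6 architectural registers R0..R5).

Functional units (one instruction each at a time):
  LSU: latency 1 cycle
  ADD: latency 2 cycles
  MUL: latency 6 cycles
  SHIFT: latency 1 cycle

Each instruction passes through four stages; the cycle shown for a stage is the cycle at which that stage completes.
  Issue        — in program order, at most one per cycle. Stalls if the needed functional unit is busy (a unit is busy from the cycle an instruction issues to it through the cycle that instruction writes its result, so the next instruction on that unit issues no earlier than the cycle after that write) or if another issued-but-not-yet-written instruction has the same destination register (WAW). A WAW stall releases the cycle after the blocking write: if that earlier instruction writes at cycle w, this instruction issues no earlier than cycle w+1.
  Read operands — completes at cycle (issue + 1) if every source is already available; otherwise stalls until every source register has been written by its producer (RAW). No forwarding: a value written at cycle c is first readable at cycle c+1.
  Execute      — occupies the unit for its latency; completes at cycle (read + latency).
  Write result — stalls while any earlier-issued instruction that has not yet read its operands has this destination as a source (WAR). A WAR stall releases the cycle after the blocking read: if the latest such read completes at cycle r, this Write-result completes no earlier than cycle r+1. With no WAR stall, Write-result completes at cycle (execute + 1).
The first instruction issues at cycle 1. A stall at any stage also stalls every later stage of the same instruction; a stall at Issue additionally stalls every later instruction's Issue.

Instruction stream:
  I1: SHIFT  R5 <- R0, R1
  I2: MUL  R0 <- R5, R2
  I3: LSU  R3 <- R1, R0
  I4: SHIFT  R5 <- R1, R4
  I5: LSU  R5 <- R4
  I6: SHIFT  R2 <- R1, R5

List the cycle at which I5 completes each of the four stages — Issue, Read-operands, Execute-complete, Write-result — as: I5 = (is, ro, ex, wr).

c1: I1→SHIFT
c2: I1 RO | I2→MUL
c3: I1 EX | I3→LSU
c4: I1 WR R5
c5: I2 RO | I4→SHIFT
c6: I4 RO
c7: I4 EX
c8: I4 WR R5
c11: I2 EX
c12: I2 WR R0
c13: I3 RO
c14: I3 EX
c15: I3 WR R3
c16: I5→LSU
c17: I5 RO | I6→SHIFT
c18: I5 EX
c19: I5 WR R5
c20: I6 RO
c21: I6 EX
c22: I6 WR R2

I5 = (16, 17, 18, 19)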